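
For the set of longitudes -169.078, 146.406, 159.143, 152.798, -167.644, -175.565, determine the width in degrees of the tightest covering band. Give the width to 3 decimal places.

45.950°

Sort the longitudes: -175.565°, -169.078°, -167.644°, +146.406°, +152.798°, +159.143°.
Eastward gaps between consecutive values (wrapping around): 6.487°, 1.434°, 314.050°, 6.392°, 6.345°, 25.292°.
Largest gap = 314.050° ⇒ minimal covering band is its complement: 360° − 314.050° = 45.950°.
Band runs from +146.406° eastward to -167.644°, crossing the antimeridian.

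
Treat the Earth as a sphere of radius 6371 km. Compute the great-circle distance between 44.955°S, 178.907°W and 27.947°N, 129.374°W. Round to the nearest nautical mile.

5147 nmi

Δλ = -129.374 − -178.907 = 49.533°.
Δφ = 27.947 − -44.955 = 72.902°.
a = sin²(Δφ/2) + cos φ₁ · cos φ₂ · sin²(Δλ/2) = 0.462705.
c = 2·atan2(√a, √(1−a)) = 1.49614 rad → d = 6371·c ≈ 9531.88 km ≈ 5146.81 nmi.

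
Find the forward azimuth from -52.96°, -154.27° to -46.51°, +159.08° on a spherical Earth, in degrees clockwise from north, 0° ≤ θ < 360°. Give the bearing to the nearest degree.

263°

Δλ = 159.08 − -154.27 = 313.35°; wrapped into (−180°, 180°]: -46.65°.
θ = atan2( sin Δλ · cos φ₂ , cos φ₁ · sin φ₂ − sin φ₁ · cos φ₂ · cos Δλ )
  = atan2(-0.50046, -0.05991) = -96.827° → normalised to [0°, 360°): 263.173°.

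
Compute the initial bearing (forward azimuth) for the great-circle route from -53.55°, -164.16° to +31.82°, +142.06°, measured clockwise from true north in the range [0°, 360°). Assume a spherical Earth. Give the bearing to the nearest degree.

316°

Δλ = 142.06 − -164.16 = 306.22°; wrapped into (−180°, 180°]: -53.78°.
θ = atan2( sin Δλ · cos φ₂ , cos φ₁ · sin φ₂ − sin φ₁ · cos φ₂ · cos Δλ )
  = atan2(-0.68551, 0.71711) = -43.709° → normalised to [0°, 360°): 316.291°.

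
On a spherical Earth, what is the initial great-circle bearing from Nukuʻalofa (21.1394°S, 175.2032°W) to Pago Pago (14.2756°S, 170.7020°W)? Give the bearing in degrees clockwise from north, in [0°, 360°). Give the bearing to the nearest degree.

33°

Δλ = -170.7020 − -175.2032 = 4.5012°.
θ = atan2( sin Δλ · cos φ₂ , cos φ₁ · sin φ₂ − sin φ₁ · cos φ₂ · cos Δλ )
  = atan2(0.07606, 0.11843) = 32.709° → normalised to [0°, 360°): 32.709°.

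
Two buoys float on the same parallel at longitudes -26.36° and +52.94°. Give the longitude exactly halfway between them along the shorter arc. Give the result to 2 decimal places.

+13.29°

Signed shortest Δλ from -26.36° to +52.94° is +79.30°.
Midpoint longitude = -26.36° + (+79.30°)/2 = -26.36° + 39.65° = +13.29°.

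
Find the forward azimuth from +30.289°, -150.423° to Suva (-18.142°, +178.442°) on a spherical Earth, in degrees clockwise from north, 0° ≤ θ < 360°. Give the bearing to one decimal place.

Δλ = 178.442 − -150.423 = 328.865°; wrapped into (−180°, 180°]: -31.135°.
θ = atan2( sin Δλ · cos φ₂ , cos φ₁ · sin φ₂ − sin φ₁ · cos φ₂ · cos Δλ )
  = atan2(-0.49135, -0.67912) = -144.114° → normalised to [0°, 360°): 215.886°.

215.9°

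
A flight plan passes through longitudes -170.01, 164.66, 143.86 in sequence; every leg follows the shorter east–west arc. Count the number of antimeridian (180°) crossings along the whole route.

1

Leg 1: -170.01° → +164.66°, shortest Δλ = -25.33° (west) — crosses 180°.
Leg 2: +164.66° → +143.86°, shortest Δλ = -20.8° (west) — does not cross 180°.
Total crossings: 1.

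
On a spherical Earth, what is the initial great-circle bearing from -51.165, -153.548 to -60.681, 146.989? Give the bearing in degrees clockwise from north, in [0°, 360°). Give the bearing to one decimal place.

Δλ = 146.989 − -153.548 = 300.537°; wrapped into (−180°, 180°]: -59.463°.
θ = atan2( sin Δλ · cos φ₂ , cos φ₁ · sin φ₂ − sin φ₁ · cos φ₂ · cos Δλ )
  = atan2(-0.42175, -0.35295) = -129.925° → normalised to [0°, 360°): 230.075°.

230.1°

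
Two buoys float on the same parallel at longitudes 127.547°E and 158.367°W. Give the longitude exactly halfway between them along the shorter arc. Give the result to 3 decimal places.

Signed shortest Δλ from +127.547° to -158.367° is +74.086°.
Midpoint longitude = +127.547° + (+74.086°)/2 = +127.547° + 37.043° = +164.590°.
(The naïve average (+127.547 + -158.367)/2 = -15.41° is on the wrong side of the globe.)

164.590°E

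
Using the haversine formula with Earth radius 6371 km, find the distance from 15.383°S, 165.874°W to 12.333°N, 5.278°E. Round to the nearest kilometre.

19002 km

Δλ = 5.278 − -165.874 = 171.152°.
Δφ = 12.333 − -15.383 = 27.716°.
a = sin²(Δφ/2) + cos φ₁ · cos φ₂ · sin²(Δλ/2) = 0.993687.
c = 2·atan2(√a, √(1−a)) = 2.98252 rad → d = 6371·c ≈ 19001.63 km.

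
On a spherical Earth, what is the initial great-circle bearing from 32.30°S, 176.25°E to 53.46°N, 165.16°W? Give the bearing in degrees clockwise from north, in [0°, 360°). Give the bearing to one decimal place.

Δλ = -165.16 − 176.25 = -341.41°; wrapped into (−180°, 180°]: 18.59°.
θ = atan2( sin Δλ · cos φ₂ , cos φ₁ · sin φ₂ − sin φ₁ · cos φ₂ · cos Δλ )
  = atan2(0.18980, 0.98066) = 10.954° → normalised to [0°, 360°): 10.954°.

11.0°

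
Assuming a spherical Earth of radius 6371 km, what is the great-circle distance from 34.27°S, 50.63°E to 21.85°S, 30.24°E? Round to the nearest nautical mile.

Δλ = 30.24 − 50.63 = -20.39°.
Δφ = -21.85 − -34.27 = 12.42°.
a = sin²(Δφ/2) + cos φ₁ · cos φ₂ · sin²(Δλ/2) = 0.035731.
c = 2·atan2(√a, √(1−a)) = 0.38034 rad → d = 6371·c ≈ 2423.16 km ≈ 1308.40 nmi.

1308 nmi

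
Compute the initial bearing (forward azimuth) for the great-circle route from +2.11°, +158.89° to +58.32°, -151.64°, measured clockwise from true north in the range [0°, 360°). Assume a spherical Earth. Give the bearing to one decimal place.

Δλ = -151.64 − 158.89 = -310.53°; wrapped into (−180°, 180°]: 49.47°.
θ = atan2( sin Δλ · cos φ₂ , cos φ₁ · sin φ₂ − sin φ₁ · cos φ₂ · cos Δλ )
  = atan2(0.39917, 0.83785) = 25.474° → normalised to [0°, 360°): 25.474°.

25.5°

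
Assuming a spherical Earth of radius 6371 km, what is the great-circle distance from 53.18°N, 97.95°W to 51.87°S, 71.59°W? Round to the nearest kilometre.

Δλ = -71.59 − -97.95 = 26.36°.
Δφ = -51.87 − 53.18 = -105.05°.
a = sin²(Δφ/2) + cos φ₁ · cos φ₂ · sin²(Δλ/2) = 0.649069.
c = 2·atan2(√a, √(1−a)) = 1.87354 rad → d = 6371·c ≈ 11936.31 km.

11936 km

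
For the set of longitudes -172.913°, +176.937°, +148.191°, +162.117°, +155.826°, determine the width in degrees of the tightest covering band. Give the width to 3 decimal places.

Sort the longitudes: -172.913°, +148.191°, +155.826°, +162.117°, +176.937°.
Eastward gaps between consecutive values (wrapping around): 321.104°, 7.635°, 6.291°, 14.820°, 10.150°.
Largest gap = 321.104° ⇒ minimal covering band is its complement: 360° − 321.104° = 38.896°.
Band runs from +148.191° eastward to -172.913°, crossing the antimeridian.

38.896°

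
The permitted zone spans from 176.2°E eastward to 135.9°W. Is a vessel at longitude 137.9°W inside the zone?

Band width going east from +176.2° to -135.9°: ((-135.9 − 176.2) mod 360) = 47.9°.
Offset of -137.9° east of the west edge: ((-137.9 − 176.2) mod 360) = 45.9°.
45.9° ≤ 47.9° ⇒ inside.

Yes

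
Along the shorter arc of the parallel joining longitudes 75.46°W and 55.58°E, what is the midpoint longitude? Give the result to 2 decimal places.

9.94°W

Signed shortest Δλ from -75.46° to +55.58° is +131.04°.
Midpoint longitude = -75.46° + (+131.04°)/2 = -75.46° + 65.52° = -9.94°.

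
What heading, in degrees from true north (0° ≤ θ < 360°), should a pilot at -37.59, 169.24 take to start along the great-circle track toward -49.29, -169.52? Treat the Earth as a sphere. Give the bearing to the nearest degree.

Δλ = -169.52 − 169.24 = -338.76°; wrapped into (−180°, 180°]: 21.24°.
θ = atan2( sin Δλ · cos φ₂ , cos φ₁ · sin φ₂ − sin φ₁ · cos φ₂ · cos Δλ )
  = atan2(0.23629, -0.22981) = 134.204° → normalised to [0°, 360°): 134.204°.

134°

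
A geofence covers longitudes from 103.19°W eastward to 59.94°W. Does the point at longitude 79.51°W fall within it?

Yes

Band width going east from -103.19° to -59.94°: ((-59.94 − -103.19) mod 360) = 43.25°.
Offset of -79.51° east of the west edge: ((-79.51 − -103.19) mod 360) = 23.68°.
23.68° ≤ 43.25° ⇒ inside.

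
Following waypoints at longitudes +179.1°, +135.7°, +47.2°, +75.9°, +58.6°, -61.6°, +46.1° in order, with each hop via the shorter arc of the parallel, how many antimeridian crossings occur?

Leg 1: +179.1° → +135.7°, shortest Δλ = -43.4° (west) — does not cross 180°.
Leg 2: +135.7° → +47.2°, shortest Δλ = -88.5° (west) — does not cross 180°.
Leg 3: +47.2° → +75.9°, shortest Δλ = 28.7° (east) — does not cross 180°.
Leg 4: +75.9° → +58.6°, shortest Δλ = -17.3° (west) — does not cross 180°.
Leg 5: +58.6° → -61.6°, shortest Δλ = -120.2° (west) — does not cross 180°.
Leg 6: -61.6° → +46.1°, shortest Δλ = 107.7° (east) — does not cross 180°.
Total crossings: 0.

0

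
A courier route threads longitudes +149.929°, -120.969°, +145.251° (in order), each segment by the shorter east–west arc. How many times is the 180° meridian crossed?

2

Leg 1: +149.929° → -120.969°, shortest Δλ = 89.102° (east) — crosses 180°.
Leg 2: -120.969° → +145.251°, shortest Δλ = -93.78° (west) — crosses 180°.
Total crossings: 2.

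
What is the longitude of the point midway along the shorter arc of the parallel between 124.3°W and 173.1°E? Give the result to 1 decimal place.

Signed shortest Δλ from -124.3° to +173.1° is -62.6°.
Midpoint longitude = -124.3° + (-62.6°)/2 = -124.3° − 31.3° = -155.6°.
(The naïve average (-124.3 + +173.1)/2 = 24.4° is on the wrong side of the globe.)

155.6°W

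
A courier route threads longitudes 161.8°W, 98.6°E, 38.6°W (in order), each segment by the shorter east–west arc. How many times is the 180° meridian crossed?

Leg 1: -161.8° → +98.6°, shortest Δλ = -99.6° (west) — crosses 180°.
Leg 2: +98.6° → -38.6°, shortest Δλ = -137.2° (west) — does not cross 180°.
Total crossings: 1.

1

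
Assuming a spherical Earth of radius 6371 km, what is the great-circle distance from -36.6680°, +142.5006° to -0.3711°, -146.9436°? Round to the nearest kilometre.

Δλ = -146.9436 − 142.5006 = -289.4442°; wrapped into (−180°, 180°]: 70.5558°.
Δφ = -0.3711 − -36.6680 = 36.2969°.
a = sin²(Δφ/2) + cos φ₁ · cos φ₂ · sin²(Δλ/2) = 0.364562.
c = 2·atan2(√a, √(1−a)) = 1.29649 rad → d = 6371·c ≈ 8259.96 km.

8260 km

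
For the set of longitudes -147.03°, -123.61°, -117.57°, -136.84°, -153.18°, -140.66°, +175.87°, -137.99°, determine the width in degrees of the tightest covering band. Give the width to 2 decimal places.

Sort the longitudes: -153.18°, -147.03°, -140.66°, -137.99°, -136.84°, -123.61°, -117.57°, +175.87°.
Eastward gaps between consecutive values (wrapping around): 6.15°, 6.37°, 2.67°, 1.15°, 13.23°, 6.04°, 293.44°, 30.95°.
Largest gap = 293.44° ⇒ minimal covering band is its complement: 360° − 293.44° = 66.56°.
Band runs from +175.87° eastward to -117.57°, crossing the antimeridian.

66.56°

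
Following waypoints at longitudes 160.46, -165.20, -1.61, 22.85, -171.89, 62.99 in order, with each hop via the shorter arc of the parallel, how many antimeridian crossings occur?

Leg 1: +160.46° → -165.20°, shortest Δλ = 34.34° (east) — crosses 180°.
Leg 2: -165.20° → -1.61°, shortest Δλ = 163.59° (east) — does not cross 180°.
Leg 3: -1.61° → +22.85°, shortest Δλ = 24.46° (east) — does not cross 180°.
Leg 4: +22.85° → -171.89°, shortest Δλ = 165.26° (east) — crosses 180°.
Leg 5: -171.89° → +62.99°, shortest Δλ = -125.12° (west) — crosses 180°.
Total crossings: 3.

3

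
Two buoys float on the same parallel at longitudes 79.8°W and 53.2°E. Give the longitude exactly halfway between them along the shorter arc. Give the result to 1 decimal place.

13.3°W

Signed shortest Δλ from -79.8° to +53.2° is +133.0°.
Midpoint longitude = -79.8° + (+133.0°)/2 = -79.8° + 66.5° = -13.3°.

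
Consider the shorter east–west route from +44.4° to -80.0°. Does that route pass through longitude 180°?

No

Signed shortest Δλ = ((-80.0 − 44.4 + 180) mod 360) − 180 = -124.4°.
Going west by 124.4° from +44.4° reaches -80.0° without touching 180°.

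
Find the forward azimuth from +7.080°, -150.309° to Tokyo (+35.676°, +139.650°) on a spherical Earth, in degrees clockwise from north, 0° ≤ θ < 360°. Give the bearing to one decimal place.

305.5°

Δλ = 139.650 − -150.309 = 289.959°; wrapped into (−180°, 180°]: -70.041°.
θ = atan2( sin Δλ · cos φ₂ , cos φ₁ · sin φ₂ − sin φ₁ · cos φ₂ · cos Δλ )
  = atan2(-0.76354, 0.54458) = -54.502° → normalised to [0°, 360°): 305.498°.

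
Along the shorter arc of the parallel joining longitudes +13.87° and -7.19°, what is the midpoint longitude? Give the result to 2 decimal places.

+3.34°

Signed shortest Δλ from +13.87° to -7.19° is -21.06°.
Midpoint longitude = +13.87° + (-21.06°)/2 = +13.87° − 10.53° = +3.34°.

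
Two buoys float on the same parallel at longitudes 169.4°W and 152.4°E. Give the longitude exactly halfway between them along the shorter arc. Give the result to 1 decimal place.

171.5°E

Signed shortest Δλ from -169.4° to +152.4° is -38.2°.
Midpoint longitude = -169.4° + (-38.2°)/2 = -169.4° − 19.1° = -188.5°.
Normalise into (−180°, 180°]: +171.5°.
(The naïve average (-169.4 + +152.4)/2 = -8.5° is on the wrong side of the globe.)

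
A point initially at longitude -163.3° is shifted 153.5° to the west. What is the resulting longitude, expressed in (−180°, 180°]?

Start at -163.3°; shift −153.5° → -316.8°.
-316.8° lies outside (−180°, 180°]; add 360° → +43.2°.

+43.2°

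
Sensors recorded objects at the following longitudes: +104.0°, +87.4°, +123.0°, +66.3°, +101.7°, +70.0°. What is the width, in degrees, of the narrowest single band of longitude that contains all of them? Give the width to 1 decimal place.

56.7°

Sort the longitudes: +66.3°, +70.0°, +87.4°, +101.7°, +104.0°, +123.0°.
Eastward gaps between consecutive values (wrapping around): 3.7°, 17.4°, 14.3°, 2.3°, 19.0°, 303.3°.
Largest gap = 303.3° ⇒ minimal covering band is its complement: 360° − 303.3° = 56.7°.
Band runs from +66.3° eastward to +123.0°.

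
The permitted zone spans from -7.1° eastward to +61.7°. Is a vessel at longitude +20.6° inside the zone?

Yes

Band width going east from -7.1° to +61.7°: ((61.7 − -7.1) mod 360) = 68.8°.
Offset of +20.6° east of the west edge: ((20.6 − -7.1) mod 360) = 27.7°.
27.7° ≤ 68.8° ⇒ inside.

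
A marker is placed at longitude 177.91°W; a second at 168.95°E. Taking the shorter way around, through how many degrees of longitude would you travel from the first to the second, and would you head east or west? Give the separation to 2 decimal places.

13.14° west

Raw difference: 168.95 − -177.91 = 346.86°.
Normalise into (−180°, 180°]: 346.86° − 360° = -13.14°.
Negative ⇒ the second point lies to the west; separation 13.14°.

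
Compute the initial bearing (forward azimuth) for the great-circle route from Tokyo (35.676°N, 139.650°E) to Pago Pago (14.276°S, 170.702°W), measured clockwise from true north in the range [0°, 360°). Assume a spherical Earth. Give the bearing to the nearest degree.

127°

Δλ = -170.702 − 139.650 = -310.352°; wrapped into (−180°, 180°]: 49.648°.
θ = atan2( sin Δλ · cos φ₂ , cos φ₁ · sin φ₂ − sin φ₁ · cos φ₂ · cos Δλ )
  = atan2(0.73855, -0.56627) = 127.478° → normalised to [0°, 360°): 127.478°.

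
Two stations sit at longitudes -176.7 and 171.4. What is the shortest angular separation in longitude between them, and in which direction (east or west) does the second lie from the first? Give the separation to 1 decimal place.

11.9° west

Raw difference: 171.4 − -176.7 = 348.1°.
Normalise into (−180°, 180°]: 348.1° − 360° = -11.9°.
Negative ⇒ the second point lies to the west; separation 11.9°.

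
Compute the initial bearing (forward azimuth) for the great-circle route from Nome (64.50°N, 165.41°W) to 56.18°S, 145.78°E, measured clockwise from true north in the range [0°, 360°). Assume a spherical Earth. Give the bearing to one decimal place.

211.3°

Δλ = 145.78 − -165.41 = 311.19°; wrapped into (−180°, 180°]: -48.81°.
θ = atan2( sin Δλ · cos φ₂ , cos φ₁ · sin φ₂ − sin φ₁ · cos φ₂ · cos Δλ )
  = atan2(-0.41885, -0.68850) = -148.686° → normalised to [0°, 360°): 211.314°.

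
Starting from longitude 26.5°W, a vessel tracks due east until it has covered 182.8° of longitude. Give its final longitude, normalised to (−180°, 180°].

Start at -26.5°; shift +182.8° → +156.3°.
+156.3° already lies in (−180°, 180°].

156.3°E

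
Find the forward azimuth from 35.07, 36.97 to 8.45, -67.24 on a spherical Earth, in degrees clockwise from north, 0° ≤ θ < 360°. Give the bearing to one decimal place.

285.2°

Δλ = -67.24 − 36.97 = -104.21°.
θ = atan2( sin Δλ · cos φ₂ , cos φ₁ · sin φ₂ − sin φ₁ · cos φ₂ · cos Δλ )
  = atan2(-0.95888, 0.25978) = -74.841° → normalised to [0°, 360°): 285.159°.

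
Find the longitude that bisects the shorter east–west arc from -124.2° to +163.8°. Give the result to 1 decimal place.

Signed shortest Δλ from -124.2° to +163.8° is -72.0°.
Midpoint longitude = -124.2° + (-72.0°)/2 = -124.2° − 36.0° = -160.2°.
(The naïve average (-124.2 + +163.8)/2 = 19.8° is on the wrong side of the globe.)

-160.2°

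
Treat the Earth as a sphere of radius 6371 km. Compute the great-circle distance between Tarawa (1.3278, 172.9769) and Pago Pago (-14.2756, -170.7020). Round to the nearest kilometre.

Δλ = -170.7020 − 172.9769 = -343.6789°; wrapped into (−180°, 180°]: 16.3211°.
Δφ = -14.2756 − 1.3278 = -15.6034°.
a = sin²(Δφ/2) + cos φ₁ · cos φ₂ · sin²(Δλ/2) = 0.037948.
c = 2·atan2(√a, √(1−a)) = 0.39211 rad → d = 6371·c ≈ 2498.16 km.

2498 km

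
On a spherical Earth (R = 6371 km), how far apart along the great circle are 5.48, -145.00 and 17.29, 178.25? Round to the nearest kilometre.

Δλ = 178.25 − -145.00 = 323.25°; wrapped into (−180°, 180°]: -36.75°.
Δφ = 17.29 − 5.48 = 11.81°.
a = sin²(Δφ/2) + cos φ₁ · cos φ₂ · sin²(Δλ/2) = 0.105033.
c = 2·atan2(√a, √(1−a)) = 0.66010 rad → d = 6371·c ≈ 4205.47 km.

4205 km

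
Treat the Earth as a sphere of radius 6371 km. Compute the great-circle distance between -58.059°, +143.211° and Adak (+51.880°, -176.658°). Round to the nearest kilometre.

12754 km

Δλ = -176.658 − 143.211 = -319.869°; wrapped into (−180°, 180°]: 40.131°.
Δφ = 51.880 − -58.059 = 109.939°.
a = sin²(Δφ/2) + cos φ₁ · cos φ₂ · sin²(Δλ/2) = 0.708953.
c = 2·atan2(√a, √(1−a)) = 2.00194 rad → d = 6371·c ≈ 12754.34 km.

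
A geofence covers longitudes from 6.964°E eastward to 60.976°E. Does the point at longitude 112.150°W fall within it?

Band width going east from +6.964° to +60.976°: ((60.976 − 6.964) mod 360) = 54.012°.
Offset of -112.150° east of the west edge: ((-112.150 − 6.964) mod 360) = 240.886°.
240.886° > 54.012° ⇒ outside.

No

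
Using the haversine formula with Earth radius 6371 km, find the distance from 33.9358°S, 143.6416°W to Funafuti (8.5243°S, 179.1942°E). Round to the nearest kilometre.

Δλ = 179.1942 − -143.6416 = 322.8358°; wrapped into (−180°, 180°]: -37.1642°.
Δφ = -8.5243 − -33.9358 = 25.4115°.
a = sin²(Δφ/2) + cos φ₁ · cos φ₂ · sin²(Δλ/2) = 0.131694.
c = 2·atan2(√a, √(1−a)) = 0.74275 rad → d = 6371·c ≈ 4732.05 km.

4732 km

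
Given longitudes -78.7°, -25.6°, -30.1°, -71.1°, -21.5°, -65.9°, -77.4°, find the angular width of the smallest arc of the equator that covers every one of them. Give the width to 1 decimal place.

57.2°

Sort the longitudes: -78.7°, -77.4°, -71.1°, -65.9°, -30.1°, -25.6°, -21.5°.
Eastward gaps between consecutive values (wrapping around): 1.3°, 6.3°, 5.2°, 35.8°, 4.5°, 4.1°, 302.8°.
Largest gap = 302.8° ⇒ minimal covering band is its complement: 360° − 302.8° = 57.2°.
Band runs from -78.7° eastward to -21.5°.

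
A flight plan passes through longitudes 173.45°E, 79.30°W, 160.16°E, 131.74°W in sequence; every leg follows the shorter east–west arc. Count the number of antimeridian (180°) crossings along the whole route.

Leg 1: +173.45° → -79.30°, shortest Δλ = 107.25° (east) — crosses 180°.
Leg 2: -79.30° → +160.16°, shortest Δλ = -120.54° (west) — crosses 180°.
Leg 3: +160.16° → -131.74°, shortest Δλ = 68.1° (east) — crosses 180°.
Total crossings: 3.

3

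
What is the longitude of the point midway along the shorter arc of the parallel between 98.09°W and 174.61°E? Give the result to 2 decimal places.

Signed shortest Δλ from -98.09° to +174.61° is -87.30°.
Midpoint longitude = -98.09° + (-87.30°)/2 = -98.09° − 43.65° = -141.74°.
(The naïve average (-98.09 + +174.61)/2 = 38.26° is on the wrong side of the globe.)

141.74°W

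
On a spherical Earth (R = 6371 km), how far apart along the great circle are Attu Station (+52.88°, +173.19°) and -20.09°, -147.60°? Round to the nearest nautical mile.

Δλ = -147.60 − 173.19 = -320.79°; wrapped into (−180°, 180°]: 39.21°.
Δφ = -20.09 − 52.88 = -72.97°.
a = sin²(Δφ/2) + cos φ₁ · cos φ₂ · sin²(Δλ/2) = 0.417372.
c = 2·atan2(√a, √(1−a)) = 1.40478 rad → d = 6371·c ≈ 8949.85 km ≈ 4832.53 nmi.

4833 nmi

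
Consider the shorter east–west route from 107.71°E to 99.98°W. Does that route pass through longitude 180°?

Yes

Naïve |-99.98 − 107.71| = 207.69° > 180°, so the shorter arc goes the other way round — across 180°.
Signed shortest Δλ = ((-99.98 − 107.71 + 180) mod 360) − 180 = 152.31°.
Going east by 152.31° from +107.71° passes through 180° before reaching -99.98°.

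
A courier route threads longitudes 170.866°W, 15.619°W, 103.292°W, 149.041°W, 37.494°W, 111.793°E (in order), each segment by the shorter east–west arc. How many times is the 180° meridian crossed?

Leg 1: -170.866° → -15.619°, shortest Δλ = 155.247° (east) — does not cross 180°.
Leg 2: -15.619° → -103.292°, shortest Δλ = -87.673° (west) — does not cross 180°.
Leg 3: -103.292° → -149.041°, shortest Δλ = -45.749° (west) — does not cross 180°.
Leg 4: -149.041° → -37.494°, shortest Δλ = 111.547° (east) — does not cross 180°.
Leg 5: -37.494° → +111.793°, shortest Δλ = 149.287° (east) — does not cross 180°.
Total crossings: 0.

0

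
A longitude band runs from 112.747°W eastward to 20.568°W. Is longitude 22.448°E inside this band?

No

Band width going east from -112.747° to -20.568°: ((-20.568 − -112.747) mod 360) = 92.179°.
Offset of +22.448° east of the west edge: ((22.448 − -112.747) mod 360) = 135.195°.
135.195° > 92.179° ⇒ outside.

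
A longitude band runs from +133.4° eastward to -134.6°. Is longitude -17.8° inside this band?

No

Band width going east from +133.4° to -134.6°: ((-134.6 − 133.4) mod 360) = 92.0°.
Offset of -17.8° east of the west edge: ((-17.8 − 133.4) mod 360) = 208.8°.
208.8° > 92.0° ⇒ outside.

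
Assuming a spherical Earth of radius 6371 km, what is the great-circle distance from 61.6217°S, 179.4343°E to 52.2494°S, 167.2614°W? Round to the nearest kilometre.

1313 km

Δλ = -167.2614 − 179.4343 = -346.6957°; wrapped into (−180°, 180°]: 13.3043°.
Δφ = -52.2494 − -61.6217 = 9.3723°.
a = sin²(Δφ/2) + cos φ₁ · cos φ₂ · sin²(Δλ/2) = 0.010579.
c = 2·atan2(√a, √(1−a)) = 0.20608 rad → d = 6371·c ≈ 1312.91 km.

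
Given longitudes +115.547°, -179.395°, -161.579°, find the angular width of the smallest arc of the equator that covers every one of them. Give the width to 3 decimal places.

82.874°

Sort the longitudes: -179.395°, -161.579°, +115.547°.
Eastward gaps between consecutive values (wrapping around): 17.816°, 277.126°, 65.058°.
Largest gap = 277.126° ⇒ minimal covering band is its complement: 360° − 277.126° = 82.874°.
Band runs from +115.547° eastward to -161.579°, crossing the antimeridian.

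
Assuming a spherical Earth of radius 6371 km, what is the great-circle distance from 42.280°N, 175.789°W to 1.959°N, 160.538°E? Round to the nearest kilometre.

Δλ = 160.538 − -175.789 = 336.327°; wrapped into (−180°, 180°]: -23.673°.
Δφ = 1.959 − 42.280 = -40.321°.
a = sin²(Δφ/2) + cos φ₁ · cos φ₂ · sin²(Δλ/2) = 0.149895.
c = 2·atan2(√a, √(1−a)) = 0.79511 rad → d = 6371·c ≈ 5065.62 km.

5066 km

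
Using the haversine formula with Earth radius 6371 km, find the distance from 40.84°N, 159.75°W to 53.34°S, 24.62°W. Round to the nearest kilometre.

Δλ = -24.62 − -159.75 = 135.13°.
Δφ = -53.34 − 40.84 = -94.18°.
a = sin²(Δφ/2) + cos φ₁ · cos φ₂ · sin²(Δλ/2) = 0.922360.
c = 2·atan2(√a, √(1−a)) = 2.57684 rad → d = 6371·c ≈ 16417.03 km.

16417 km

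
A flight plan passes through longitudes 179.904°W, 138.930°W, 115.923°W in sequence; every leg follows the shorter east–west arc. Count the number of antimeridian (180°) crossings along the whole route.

0

Leg 1: -179.904° → -138.930°, shortest Δλ = 40.974° (east) — does not cross 180°.
Leg 2: -138.930° → -115.923°, shortest Δλ = 23.007° (east) — does not cross 180°.
Total crossings: 0.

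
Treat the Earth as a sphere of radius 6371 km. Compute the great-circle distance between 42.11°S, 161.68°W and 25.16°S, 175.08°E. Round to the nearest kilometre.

Δλ = 175.08 − -161.68 = 336.76°; wrapped into (−180°, 180°]: -23.24°.
Δφ = -25.16 − -42.11 = 16.95°.
a = sin²(Δφ/2) + cos φ₁ · cos φ₂ · sin²(Δλ/2) = 0.048962.
c = 2·atan2(√a, √(1−a)) = 0.44624 rad → d = 6371·c ≈ 2843.00 km.

2843 km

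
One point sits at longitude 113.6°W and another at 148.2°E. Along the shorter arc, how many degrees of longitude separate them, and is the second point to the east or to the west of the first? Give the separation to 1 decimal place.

Raw difference: 148.2 − -113.6 = 261.8°.
Normalise into (−180°, 180°]: 261.8° − 360° = -98.2°.
Negative ⇒ the second point lies to the west; separation 98.2°.

98.2° west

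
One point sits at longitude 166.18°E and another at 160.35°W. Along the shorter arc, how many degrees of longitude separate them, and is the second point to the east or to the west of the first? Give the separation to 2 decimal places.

Raw difference: -160.35 − 166.18 = -326.53°.
Normalise into (−180°, 180°]: -326.53° + 360° = 33.47°.
Positive ⇒ the second point lies to the east; separation 33.47°.

33.47° east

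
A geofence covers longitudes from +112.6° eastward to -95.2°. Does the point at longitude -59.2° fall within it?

Band width going east from +112.6° to -95.2°: ((-95.2 − 112.6) mod 360) = 152.2°.
Offset of -59.2° east of the west edge: ((-59.2 − 112.6) mod 360) = 188.2°.
188.2° > 152.2° ⇒ outside.

No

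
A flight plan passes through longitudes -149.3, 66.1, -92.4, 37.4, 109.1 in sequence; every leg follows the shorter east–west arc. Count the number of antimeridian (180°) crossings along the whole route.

1

Leg 1: -149.3° → +66.1°, shortest Δλ = -144.6° (west) — crosses 180°.
Leg 2: +66.1° → -92.4°, shortest Δλ = -158.5° (west) — does not cross 180°.
Leg 3: -92.4° → +37.4°, shortest Δλ = 129.8° (east) — does not cross 180°.
Leg 4: +37.4° → +109.1°, shortest Δλ = 71.7° (east) — does not cross 180°.
Total crossings: 1.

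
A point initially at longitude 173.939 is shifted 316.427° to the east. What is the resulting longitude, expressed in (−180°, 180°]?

+130.366°

Start at +173.939°; shift +316.427° → +490.366°.
+490.366° lies outside (−180°, 180°]; subtract 360° → +130.366°.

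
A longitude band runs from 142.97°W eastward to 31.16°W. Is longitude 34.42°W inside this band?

Yes

Band width going east from -142.97° to -31.16°: ((-31.16 − -142.97) mod 360) = 111.81°.
Offset of -34.42° east of the west edge: ((-34.42 − -142.97) mod 360) = 108.55°.
108.55° ≤ 111.81° ⇒ inside.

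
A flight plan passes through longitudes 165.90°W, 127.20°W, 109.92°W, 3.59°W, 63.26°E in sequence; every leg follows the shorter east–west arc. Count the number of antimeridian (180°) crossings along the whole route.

Leg 1: -165.90° → -127.20°, shortest Δλ = 38.7° (east) — does not cross 180°.
Leg 2: -127.20° → -109.92°, shortest Δλ = 17.28° (east) — does not cross 180°.
Leg 3: -109.92° → -3.59°, shortest Δλ = 106.33° (east) — does not cross 180°.
Leg 4: -3.59° → +63.26°, shortest Δλ = 66.85° (east) — does not cross 180°.
Total crossings: 0.

0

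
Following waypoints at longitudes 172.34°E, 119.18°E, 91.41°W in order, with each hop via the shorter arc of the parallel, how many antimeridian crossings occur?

Leg 1: +172.34° → +119.18°, shortest Δλ = -53.16° (west) — does not cross 180°.
Leg 2: +119.18° → -91.41°, shortest Δλ = 149.41° (east) — crosses 180°.
Total crossings: 1.

1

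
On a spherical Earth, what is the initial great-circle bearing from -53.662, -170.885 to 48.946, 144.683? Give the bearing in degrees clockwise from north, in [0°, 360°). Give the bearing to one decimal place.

Δλ = 144.683 − -170.885 = 315.568°; wrapped into (−180°, 180°]: -44.432°.
θ = atan2( sin Δλ · cos φ₂ , cos φ₁ · sin φ₂ − sin φ₁ · cos φ₂ · cos Δλ )
  = atan2(-0.45978, 0.82462) = -29.143° → normalised to [0°, 360°): 330.857°.

330.9°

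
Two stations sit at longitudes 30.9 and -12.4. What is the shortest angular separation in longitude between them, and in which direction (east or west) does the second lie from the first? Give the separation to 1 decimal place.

Raw difference: -12.4 − 30.9 = -43.3°.
Normalise into (−180°, 180°]: -43.3° stays -43.3°.
Negative ⇒ the second point lies to the west; separation 43.3°.

43.3° west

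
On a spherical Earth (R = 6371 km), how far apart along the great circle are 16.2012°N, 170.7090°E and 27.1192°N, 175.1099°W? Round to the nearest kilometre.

1900 km

Δλ = -175.1099 − 170.7090 = -345.8189°; wrapped into (−180°, 180°]: 14.1811°.
Δφ = 27.1192 − 16.2012 = 10.9180°.
a = sin²(Δφ/2) + cos φ₁ · cos φ₂ · sin²(Δλ/2) = 0.022074.
c = 2·atan2(√a, √(1−a)) = 0.29825 rad → d = 6371·c ≈ 1900.14 km.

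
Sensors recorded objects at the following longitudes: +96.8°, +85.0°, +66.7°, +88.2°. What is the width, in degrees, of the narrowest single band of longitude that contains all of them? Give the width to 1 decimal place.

Sort the longitudes: +66.7°, +85.0°, +88.2°, +96.8°.
Eastward gaps between consecutive values (wrapping around): 18.3°, 3.2°, 8.6°, 329.9°.
Largest gap = 329.9° ⇒ minimal covering band is its complement: 360° − 329.9° = 30.1°.
Band runs from +66.7° eastward to +96.8°.

30.1°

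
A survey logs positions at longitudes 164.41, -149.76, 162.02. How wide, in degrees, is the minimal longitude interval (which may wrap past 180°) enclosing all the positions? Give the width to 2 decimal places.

48.22°

Sort the longitudes: -149.76°, +162.02°, +164.41°.
Eastward gaps between consecutive values (wrapping around): 311.78°, 2.39°, 45.83°.
Largest gap = 311.78° ⇒ minimal covering band is its complement: 360° − 311.78° = 48.22°.
Band runs from +162.02° eastward to -149.76°, crossing the antimeridian.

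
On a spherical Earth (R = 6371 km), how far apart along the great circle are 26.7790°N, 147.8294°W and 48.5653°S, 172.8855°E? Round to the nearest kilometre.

9244 km

Δλ = 172.8855 − -147.8294 = 320.7149°; wrapped into (−180°, 180°]: -39.2851°.
Δφ = -48.5653 − 26.7790 = -75.3443°.
a = sin²(Δφ/2) + cos φ₁ · cos φ₂ · sin²(Δλ/2) = 0.440253.
c = 2·atan2(√a, √(1−a)) = 1.45102 rad → d = 6371·c ≈ 9244.42 km.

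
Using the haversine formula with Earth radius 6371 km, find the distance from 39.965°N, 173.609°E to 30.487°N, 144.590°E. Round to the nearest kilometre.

2823 km

Δλ = 144.590 − 173.609 = -29.019°.
Δφ = 30.487 − 39.965 = -9.478°.
a = sin²(Δφ/2) + cos φ₁ · cos φ₂ · sin²(Δλ/2) = 0.048284.
c = 2·atan2(√a, √(1−a)) = 0.44309 rad → d = 6371·c ≈ 2822.91 km.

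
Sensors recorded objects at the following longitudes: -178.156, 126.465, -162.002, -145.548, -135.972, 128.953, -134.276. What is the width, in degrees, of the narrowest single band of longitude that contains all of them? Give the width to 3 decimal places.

99.259°

Sort the longitudes: -178.156°, -162.002°, -145.548°, -135.972°, -134.276°, +126.465°, +128.953°.
Eastward gaps between consecutive values (wrapping around): 16.154°, 16.454°, 9.576°, 1.696°, 260.741°, 2.488°, 52.891°.
Largest gap = 260.741° ⇒ minimal covering band is its complement: 360° − 260.741° = 99.259°.
Band runs from +126.465° eastward to -134.276°, crossing the antimeridian.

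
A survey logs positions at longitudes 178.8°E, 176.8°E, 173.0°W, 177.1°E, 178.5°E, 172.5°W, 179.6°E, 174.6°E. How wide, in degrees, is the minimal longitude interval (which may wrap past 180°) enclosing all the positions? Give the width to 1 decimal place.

Sort the longitudes: -173.0°, -172.5°, +174.6°, +176.8°, +177.1°, +178.5°, +178.8°, +179.6°.
Eastward gaps between consecutive values (wrapping around): 0.5°, 347.1°, 2.2°, 0.3°, 1.4°, 0.3°, 0.8°, 7.4°.
Largest gap = 347.1° ⇒ minimal covering band is its complement: 360° − 347.1° = 12.9°.
Band runs from +174.6° eastward to -172.5°, crossing the antimeridian.

12.9°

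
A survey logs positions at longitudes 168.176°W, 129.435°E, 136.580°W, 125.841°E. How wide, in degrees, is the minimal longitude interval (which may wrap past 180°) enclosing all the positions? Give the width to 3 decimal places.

Sort the longitudes: -168.176°, -136.580°, +125.841°, +129.435°.
Eastward gaps between consecutive values (wrapping around): 31.596°, 262.421°, 3.594°, 62.389°.
Largest gap = 262.421° ⇒ minimal covering band is its complement: 360° − 262.421° = 97.579°.
Band runs from +125.841° eastward to -136.580°, crossing the antimeridian.

97.579°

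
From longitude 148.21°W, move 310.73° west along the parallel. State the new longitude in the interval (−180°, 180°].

Start at -148.21°; shift −310.73° → -458.94°.
-458.94° lies outside (−180°, 180°]; add 360° → -98.94°.

98.94°W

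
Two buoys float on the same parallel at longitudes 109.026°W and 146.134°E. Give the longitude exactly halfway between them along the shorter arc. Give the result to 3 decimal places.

Signed shortest Δλ from -109.026° to +146.134° is -104.840°.
Midpoint longitude = -109.026° + (-104.840°)/2 = -109.026° − 52.420° = -161.446°.
(The naïve average (-109.026 + +146.134)/2 = 18.554° is on the wrong side of the globe.)

161.446°W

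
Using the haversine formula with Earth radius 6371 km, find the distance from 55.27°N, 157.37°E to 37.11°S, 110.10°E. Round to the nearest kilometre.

11210 km

Δλ = 110.10 − 157.37 = -47.27°.
Δφ = -37.11 − 55.27 = -92.38°.
a = sin²(Δφ/2) + cos φ₁ · cos φ₂ · sin²(Δλ/2) = 0.593787.
c = 2·atan2(√a, √(1−a)) = 1.75949 rad → d = 6371·c ≈ 11209.70 km.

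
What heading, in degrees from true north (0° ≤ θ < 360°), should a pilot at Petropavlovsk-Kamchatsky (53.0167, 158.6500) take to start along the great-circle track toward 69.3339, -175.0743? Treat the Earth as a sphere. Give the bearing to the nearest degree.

27°

Δλ = -175.0743 − 158.6500 = -333.7243°; wrapped into (−180°, 180°]: 26.2757°.
θ = atan2( sin Δλ · cos φ₂ , cos φ₁ · sin φ₂ − sin φ₁ · cos φ₂ · cos Δλ )
  = atan2(0.15624, 0.31008) = 26.741° → normalised to [0°, 360°): 26.741°.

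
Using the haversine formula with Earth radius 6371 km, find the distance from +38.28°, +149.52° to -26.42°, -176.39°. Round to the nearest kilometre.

8023 km

Δλ = -176.39 − 149.52 = -325.91°; wrapped into (−180°, 180°]: 34.09°.
Δφ = -26.42 − 38.28 = -64.70°.
a = sin²(Δφ/2) + cos φ₁ · cos φ₂ · sin²(Δλ/2) = 0.346724.
c = 2·atan2(√a, √(1−a)) = 1.25923 rad → d = 6371·c ≈ 8022.54 km.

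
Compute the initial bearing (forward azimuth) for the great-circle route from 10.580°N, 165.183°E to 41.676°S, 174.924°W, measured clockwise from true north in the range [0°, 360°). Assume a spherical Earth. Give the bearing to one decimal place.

162.0°

Δλ = -174.924 − 165.183 = -340.107°; wrapped into (−180°, 180°]: 19.893°.
θ = atan2( sin Δλ · cos φ₂ , cos φ₁ · sin φ₂ − sin φ₁ · cos φ₂ · cos Δλ )
  = atan2(0.25415, -0.78257) = 162.008° → normalised to [0°, 360°): 162.008°.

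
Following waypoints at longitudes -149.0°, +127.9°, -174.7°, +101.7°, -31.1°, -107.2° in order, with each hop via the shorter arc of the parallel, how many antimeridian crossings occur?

3

Leg 1: -149.0° → +127.9°, shortest Δλ = -83.1° (west) — crosses 180°.
Leg 2: +127.9° → -174.7°, shortest Δλ = 57.4° (east) — crosses 180°.
Leg 3: -174.7° → +101.7°, shortest Δλ = -83.6° (west) — crosses 180°.
Leg 4: +101.7° → -31.1°, shortest Δλ = -132.8° (west) — does not cross 180°.
Leg 5: -31.1° → -107.2°, shortest Δλ = -76.1° (west) — does not cross 180°.
Total crossings: 3.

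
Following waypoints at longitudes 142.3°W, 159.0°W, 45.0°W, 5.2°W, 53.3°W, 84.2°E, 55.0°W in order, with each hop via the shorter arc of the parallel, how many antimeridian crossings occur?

Leg 1: -142.3° → -159.0°, shortest Δλ = -16.7° (west) — does not cross 180°.
Leg 2: -159.0° → -45.0°, shortest Δλ = 114.0° (east) — does not cross 180°.
Leg 3: -45.0° → -5.2°, shortest Δλ = 39.8° (east) — does not cross 180°.
Leg 4: -5.2° → -53.3°, shortest Δλ = -48.1° (west) — does not cross 180°.
Leg 5: -53.3° → +84.2°, shortest Δλ = 137.5° (east) — does not cross 180°.
Leg 6: +84.2° → -55.0°, shortest Δλ = -139.2° (west) — does not cross 180°.
Total crossings: 0.

0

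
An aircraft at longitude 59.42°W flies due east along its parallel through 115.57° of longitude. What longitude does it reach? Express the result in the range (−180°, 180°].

56.15°E

Start at -59.42°; shift +115.57° → +56.15°.
+56.15° already lies in (−180°, 180°].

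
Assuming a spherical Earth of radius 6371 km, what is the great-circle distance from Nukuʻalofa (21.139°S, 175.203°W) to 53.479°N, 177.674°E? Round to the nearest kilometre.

Δλ = 177.674 − -175.203 = 352.877°; wrapped into (−180°, 180°]: -7.123°.
Δφ = 53.479 − -21.139 = 74.618°.
a = sin²(Δφ/2) + cos φ₁ · cos φ₂ · sin²(Δλ/2) = 0.369515.
c = 2·atan2(√a, √(1−a)) = 1.30677 rad → d = 6371·c ≈ 8325.43 km.

8325 km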